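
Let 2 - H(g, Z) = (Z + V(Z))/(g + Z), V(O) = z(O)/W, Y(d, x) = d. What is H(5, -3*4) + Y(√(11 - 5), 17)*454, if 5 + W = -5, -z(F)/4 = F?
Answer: -⅖ + 454*√6 ≈ 1111.7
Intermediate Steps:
z(F) = -4*F
W = -10 (W = -5 - 5 = -10)
V(O) = 2*O/5 (V(O) = -4*O/(-10) = -4*O*(-⅒) = 2*O/5)
H(g, Z) = 2 - 7*Z/(5*(Z + g)) (H(g, Z) = 2 - (Z + 2*Z/5)/(g + Z) = 2 - 7*Z/5/(Z + g) = 2 - 7*Z/(5*(Z + g)))
H(5, -3*4) + Y(√(11 - 5), 17)*454 = (2*5 + 3*(-3*4)/5)/(-3*4 + 5) + √(11 - 5)*454 = (10 + (⅗)*(-12))/(-12 + 5) + √6*454 = (10 - 36/5)/(-7) + 454*√6 = -⅐*14/5 + 454*√6 = -⅖ + 454*√6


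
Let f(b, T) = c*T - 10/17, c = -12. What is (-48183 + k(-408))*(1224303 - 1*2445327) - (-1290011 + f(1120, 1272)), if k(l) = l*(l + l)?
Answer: -5910545951275/17 ≈ -3.4768e+11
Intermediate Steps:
k(l) = 2*l**2 (k(l) = l*(2*l) = 2*l**2)
f(b, T) = -10/17 - 12*T (f(b, T) = -12*T - 10/17 = -10/17 - 12*T)
(-48183 + k(-408))*(1224303 - 1*2445327) - (-1290011 + f(1120, 1272)) = (-48183 + 2*(-408)**2)*(1224303 - 1*2445327) - (-1290011 + (-10/17 - 12*1272)) = (-48183 + 2*166464)*(1224303 - 2445327) - (-1290011 + (-10/17 - 15264)) = (-48183 + 332928)*(-1221024) - (-1290011 - 259498/17) = 284745*(-1221024) - 1*(-22189685/17) = -347680478880 + 22189685/17 = -5910545951275/17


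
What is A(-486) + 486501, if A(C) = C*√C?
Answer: 486501 - 4374*I*√6 ≈ 4.865e+5 - 10714.0*I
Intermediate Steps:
A(C) = C^(3/2)
A(-486) + 486501 = (-486)^(3/2) + 486501 = -4374*I*√6 + 486501 = 486501 - 4374*I*√6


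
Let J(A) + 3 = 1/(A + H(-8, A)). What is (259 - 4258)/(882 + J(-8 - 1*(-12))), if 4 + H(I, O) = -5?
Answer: -19995/4394 ≈ -4.5505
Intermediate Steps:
H(I, O) = -9 (H(I, O) = -4 - 5 = -9)
J(A) = -3 + 1/(-9 + A) (J(A) = -3 + 1/(A - 9) = -3 + 1/(-9 + A))
(259 - 4258)/(882 + J(-8 - 1*(-12))) = (259 - 4258)/(882 + (28 - 3*(-8 - 1*(-12)))/(-9 + (-8 - 1*(-12)))) = -3999/(882 + (28 - 3*(-8 + 12))/(-9 + (-8 + 12))) = -3999/(882 + (28 - 3*4)/(-9 + 4)) = -3999/(882 + (28 - 12)/(-5)) = -3999/(882 - ⅕*16) = -3999/(882 - 16/5) = -3999/4394/5 = -3999*5/4394 = -19995/4394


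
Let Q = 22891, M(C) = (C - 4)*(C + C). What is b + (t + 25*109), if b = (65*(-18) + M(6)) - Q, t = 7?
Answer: -21305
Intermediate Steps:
M(C) = 2*C*(-4 + C) (M(C) = (-4 + C)*(2*C) = 2*C*(-4 + C))
b = -24037 (b = (65*(-18) + 2*6*(-4 + 6)) - 1*22891 = (-1170 + 2*6*2) - 22891 = (-1170 + 24) - 22891 = -1146 - 22891 = -24037)
b + (t + 25*109) = -24037 + (7 + 25*109) = -24037 + (7 + 2725) = -24037 + 2732 = -21305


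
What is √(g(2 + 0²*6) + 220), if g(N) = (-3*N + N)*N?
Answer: 2*√53 ≈ 14.560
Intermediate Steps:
g(N) = -2*N² (g(N) = (-2*N)*N = -2*N²)
√(g(2 + 0²*6) + 220) = √(-2*(2 + 0²*6)² + 220) = √(-2*(2 + 0*6)² + 220) = √(-2*(2 + 0)² + 220) = √(-2*2² + 220) = √(-2*4 + 220) = √(-8 + 220) = √212 = 2*√53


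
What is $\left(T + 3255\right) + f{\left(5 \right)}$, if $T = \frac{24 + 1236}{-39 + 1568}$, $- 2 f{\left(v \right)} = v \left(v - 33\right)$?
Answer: $\frac{5085185}{1529} \approx 3325.8$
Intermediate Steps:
$f{\left(v \right)} = - \frac{v \left(-33 + v\right)}{2}$ ($f{\left(v \right)} = - \frac{v \left(v - 33\right)}{2} = - \frac{v \left(-33 + v\right)}{2}$)
$T = \frac{1260}{1529} \approx 0.82407$
$\left(T + 3255\right) + f{\left(5 \right)} = \left(\frac{1260}{1529} + 3255\right) + \frac{1}{2} \cdot 5 \left(33 - 5\right) = \frac{4978155}{1529} + \frac{1}{2} \cdot 5 \left(33 - 5\right) = \frac{4978155}{1529} + \frac{1}{2} \cdot 5 \cdot 28 = \frac{4978155}{1529} + 70 = \frac{5085185}{1529}$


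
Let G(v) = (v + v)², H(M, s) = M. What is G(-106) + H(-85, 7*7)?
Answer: 44859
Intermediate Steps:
G(v) = 4*v² (G(v) = (2*v)² = 4*v²)
G(-106) + H(-85, 7*7) = 4*(-106)² - 85 = 4*11236 - 85 = 44944 - 85 = 44859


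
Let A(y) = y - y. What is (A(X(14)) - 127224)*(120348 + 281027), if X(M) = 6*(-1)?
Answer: -51064533000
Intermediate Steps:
X(M) = -6
A(y) = 0
(A(X(14)) - 127224)*(120348 + 281027) = (0 - 127224)*(120348 + 281027) = -127224*401375 = -51064533000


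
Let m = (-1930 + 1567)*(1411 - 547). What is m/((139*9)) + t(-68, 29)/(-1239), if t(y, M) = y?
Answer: -43167220/172221 ≈ -250.65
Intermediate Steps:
m = -313632 (m = -363*864 = -313632)
m/((139*9)) + t(-68, 29)/(-1239) = -313632/(139*9) - 68/(-1239) = -313632/1251 - 68*(-1/1239) = -313632*1/1251 + 68/1239 = -34848/139 + 68/1239 = -43167220/172221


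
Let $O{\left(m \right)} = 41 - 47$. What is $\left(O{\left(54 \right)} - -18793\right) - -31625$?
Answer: $50412$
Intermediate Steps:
$O{\left(m \right)} = -6$ ($O{\left(m \right)} = 41 - 47 = -6$)
$\left(O{\left(54 \right)} - -18793\right) - -31625 = \left(-6 - -18793\right) - -31625 = \left(-6 + 18793\right) + 31625 = 18787 + 31625 = 50412$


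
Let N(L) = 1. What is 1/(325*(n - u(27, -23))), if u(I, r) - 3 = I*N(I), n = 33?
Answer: 1/975 ≈ 0.0010256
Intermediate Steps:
u(I, r) = 3 + I (u(I, r) = 3 + I*1 = 3 + I)
1/(325*(n - u(27, -23))) = 1/(325*(33 - (3 + 27))) = 1/(325*(33 - 1*30)) = 1/(325*(33 - 30)) = 1/(325*3) = 1/975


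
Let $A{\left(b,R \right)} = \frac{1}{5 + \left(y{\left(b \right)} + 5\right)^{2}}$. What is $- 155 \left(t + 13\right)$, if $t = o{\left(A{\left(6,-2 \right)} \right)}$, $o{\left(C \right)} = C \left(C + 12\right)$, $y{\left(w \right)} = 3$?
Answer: $- \frac{9721910}{4761} \approx -2042.0$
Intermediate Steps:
$A{\left(b,R \right)} = \frac{1}{69}$ ($A{\left(b,R \right)} = \frac{1}{5 + \left(3 + 5\right)^{2}} = \frac{1}{5 + 8^{2}} = \frac{1}{5 + 64} = \frac{1}{69}$)
$o{\left(C \right)} = C \left(12 + C\right)$
$t = \frac{829}{4761}$ ($t = \frac{12 + \frac{1}{69}}{69} = \frac{1}{69} \cdot \frac{829}{69} = \frac{829}{4761} \approx 0.17412$)
$- 155 \left(t + 13\right) = - 155 \left(\frac{829}{4761} + 13\right) = \left(-155\right) \frac{62722}{4761} = - \frac{9721910}{4761}$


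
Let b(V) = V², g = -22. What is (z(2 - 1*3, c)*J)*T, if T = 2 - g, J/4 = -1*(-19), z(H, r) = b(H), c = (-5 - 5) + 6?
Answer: 1824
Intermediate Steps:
c = -4 (c = -10 + 6 = -4)
z(H, r) = H²
J = 76 (J = 4*(-1*(-19)) = 4*19 = 76)
T = 24 (T = 2 - 1*(-22) = 2 + 22 = 24)
(z(2 - 1*3, c)*J)*T = ((2 - 1*3)²*76)*24 = ((2 - 3)²*76)*24 = ((-1)²*76)*24 = (1*76)*24 = 76*24 = 1824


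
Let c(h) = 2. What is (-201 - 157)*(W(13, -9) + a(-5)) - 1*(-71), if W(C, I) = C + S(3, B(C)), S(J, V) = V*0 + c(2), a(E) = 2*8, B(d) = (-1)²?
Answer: -11027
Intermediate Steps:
B(d) = 1
a(E) = 16
S(J, V) = 2 (S(J, V) = V*0 + 2 = 0 + 2 = 2)
W(C, I) = 2 + C (W(C, I) = C + 2 = 2 + C)
(-201 - 157)*(W(13, -9) + a(-5)) - 1*(-71) = (-201 - 157)*((2 + 13) + 16) - 1*(-71) = -358*(15 + 16) + 71 = -358*31 + 71 = -11098 + 71 = -11027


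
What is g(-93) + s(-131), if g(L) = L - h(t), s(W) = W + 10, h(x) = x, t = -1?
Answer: -213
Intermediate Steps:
s(W) = 10 + W
g(L) = 1 + L (g(L) = L - 1*(-1) = L + 1 = 1 + L)
g(-93) + s(-131) = (1 - 93) + (10 - 131) = -92 - 121 = -213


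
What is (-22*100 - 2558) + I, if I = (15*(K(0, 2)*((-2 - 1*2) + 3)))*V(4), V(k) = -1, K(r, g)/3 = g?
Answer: -4668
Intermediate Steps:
K(r, g) = 3*g
I = 90 (I = (15*((3*2)*((-2 - 1*2) + 3)))*(-1) = (15*(6*((-2 - 2) + 3)))*(-1) = (15*(6*(-4 + 3)))*(-1) = (15*(6*(-1)))*(-1) = (15*(-6))*(-1) = -90*(-1) = 90)
(-22*100 - 2558) + I = (-22*100 - 2558) + 90 = (-2200 - 2558) + 90 = -4758 + 90 = -4668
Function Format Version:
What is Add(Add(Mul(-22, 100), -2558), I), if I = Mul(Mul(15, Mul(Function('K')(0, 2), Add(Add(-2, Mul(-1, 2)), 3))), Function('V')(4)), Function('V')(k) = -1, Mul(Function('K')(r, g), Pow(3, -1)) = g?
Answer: -4668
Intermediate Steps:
Function('K')(r, g) = Mul(3, g)
I = 90 (I = Mul(Mul(15, Mul(Mul(3, 2), Add(Add(-2, Mul(-1, 2)), 3))), -1) = Mul(Mul(15, Mul(6, Add(Add(-2, -2), 3))), -1) = Mul(Mul(15, Mul(6, Add(-4, 3))), -1) = Mul(Mul(15, Mul(6, -1)), -1) = Mul(Mul(15, -6), -1) = Mul(-90, -1) = 90)
Add(Add(Mul(-22, 100), -2558), I) = Add(Add(Mul(-22, 100), -2558), 90) = Add(Add(-2200, -2558), 90) = Add(-4758, 90) = -4668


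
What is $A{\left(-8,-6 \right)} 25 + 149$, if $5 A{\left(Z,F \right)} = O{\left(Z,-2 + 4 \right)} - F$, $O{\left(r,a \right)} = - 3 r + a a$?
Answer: $319$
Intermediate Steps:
$O{\left(r,a \right)} = a^{2} - 3 r$ ($O{\left(r,a \right)} = - 3 r + a^{2} = a^{2} - 3 r$)
$A{\left(Z,F \right)} = \frac{4}{5} - \frac{3 Z}{5} - \frac{F}{5}$ ($A{\left(Z,F \right)} = \frac{\left(\left(-2 + 4\right)^{2} - 3 Z\right) - F}{5} = \frac{\left(2^{2} - 3 Z\right) - F}{5} = \frac{\left(4 - 3 Z\right) - F}{5} = \frac{4 - F - 3 Z}{5} = \frac{4}{5} - \frac{3 Z}{5} - \frac{F}{5}$)
$A{\left(-8,-6 \right)} 25 + 149 = \left(\frac{4}{5} - - \frac{24}{5} - - \frac{6}{5}\right) 25 + 149 = \left(\frac{4}{5} + \frac{24}{5} + \frac{6}{5}\right) 25 + 149 = \frac{34}{5} \cdot 25 + 149 = 170 + 149 = 319$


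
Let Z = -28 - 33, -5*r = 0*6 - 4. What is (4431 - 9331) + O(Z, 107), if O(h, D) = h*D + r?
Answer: -57131/5 ≈ -11426.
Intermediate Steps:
r = 4/5 (r = -(0*6 - 4)/5 = -(0 - 4)/5 = -1/5*(-4) = 4/5 ≈ 0.80000)
Z = -61
O(h, D) = 4/5 + D*h (O(h, D) = h*D + 4/5 = D*h + 4/5 = 4/5 + D*h)
(4431 - 9331) + O(Z, 107) = (4431 - 9331) + (4/5 + 107*(-61)) = -4900 + (4/5 - 6527) = -4900 - 32631/5 = -57131/5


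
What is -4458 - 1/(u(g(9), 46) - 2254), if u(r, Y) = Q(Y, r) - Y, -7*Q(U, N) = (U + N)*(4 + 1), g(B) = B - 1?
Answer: -72977453/16370 ≈ -4458.0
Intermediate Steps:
g(B) = -1 + B
Q(U, N) = -5*N/7 - 5*U/7 (Q(U, N) = -(U + N)*(4 + 1)/7 = -(N + U)*5/7 = -(5*N + 5*U)/7 = -5*N/7 - 5*U/7)
u(r, Y) = -12*Y/7 - 5*r/7 (u(r, Y) = (-5*r/7 - 5*Y/7) - Y = (-5*Y/7 - 5*r/7) - Y = -12*Y/7 - 5*r/7)
-4458 - 1/(u(g(9), 46) - 2254) = -4458 - 1/((-12/7*46 - 5*(-1 + 9)/7) - 2254) = -4458 - 1/((-552/7 - 5/7*8) - 2254) = -4458 - 1/((-552/7 - 40/7) - 2254) = -4458 - 1/(-592/7 - 2254) = -4458 - 1/(-16370/7) = -4458 - 1*(-7/16370) = -4458 + 7/16370 = -72977453/16370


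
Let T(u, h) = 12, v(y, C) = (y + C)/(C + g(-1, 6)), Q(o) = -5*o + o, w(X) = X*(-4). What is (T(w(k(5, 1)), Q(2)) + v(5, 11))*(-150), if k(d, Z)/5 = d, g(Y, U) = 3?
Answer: -13800/7 ≈ -1971.4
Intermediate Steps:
k(d, Z) = 5*d
w(X) = -4*X
Q(o) = -4*o
v(y, C) = (C + y)/(3 + C) (v(y, C) = (y + C)/(C + 3) = (C + y)/(3 + C))
(T(w(k(5, 1)), Q(2)) + v(5, 11))*(-150) = (12 + (11 + 5)/(3 + 11))*(-150) = (12 + 16/14)*(-150) = (12 + (1/14)*16)*(-150) = (12 + 8/7)*(-150) = (92/7)*(-150) = -13800/7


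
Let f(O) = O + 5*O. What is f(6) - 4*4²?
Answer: -28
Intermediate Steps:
f(O) = 6*O
f(6) - 4*4² = 6*6 - 4*4² = 36 - 4*16 = 36 - 64 = -28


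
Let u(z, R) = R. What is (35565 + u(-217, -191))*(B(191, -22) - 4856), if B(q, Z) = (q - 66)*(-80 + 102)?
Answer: -74497644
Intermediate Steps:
B(q, Z) = -1452 + 22*q (B(q, Z) = (-66 + q)*22 = -1452 + 22*q)
(35565 + u(-217, -191))*(B(191, -22) - 4856) = (35565 - 191)*((-1452 + 22*191) - 4856) = 35374*((-1452 + 4202) - 4856) = 35374*(2750 - 4856) = 35374*(-2106) = -74497644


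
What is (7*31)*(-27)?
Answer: -5859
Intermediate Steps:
(7*31)*(-27) = 217*(-27) = -5859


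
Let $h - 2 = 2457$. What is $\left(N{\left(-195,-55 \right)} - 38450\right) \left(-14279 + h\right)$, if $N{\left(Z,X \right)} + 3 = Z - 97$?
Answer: $457965900$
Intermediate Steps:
$h = 2459$ ($h = 2 + 2457 = 2459$)
$N{\left(Z,X \right)} = -100 + Z$ ($N{\left(Z,X \right)} = -3 + \left(Z - 97\right) = -3 + \left(-97 + Z\right) = -100 + Z$)
$\left(N{\left(-195,-55 \right)} - 38450\right) \left(-14279 + h\right) = \left(\left(-100 - 195\right) - 38450\right) \left(-14279 + 2459\right) = \left(-295 - 38450\right) \left(-11820\right) = \left(-38745\right) \left(-11820\right) = 457965900$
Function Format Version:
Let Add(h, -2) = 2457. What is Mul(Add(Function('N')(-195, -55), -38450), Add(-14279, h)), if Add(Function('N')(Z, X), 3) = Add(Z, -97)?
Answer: 457965900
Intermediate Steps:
h = 2459 (h = Add(2, 2457) = 2459)
Function('N')(Z, X) = Add(-100, Z) (Function('N')(Z, X) = Add(-3, Add(Z, -97)) = Add(-3, Add(-97, Z)) = Add(-100, Z))
Mul(Add(Function('N')(-195, -55), -38450), Add(-14279, h)) = Mul(Add(Add(-100, -195), -38450), Add(-14279, 2459)) = Mul(Add(-295, -38450), -11820) = Mul(-38745, -11820) = 457965900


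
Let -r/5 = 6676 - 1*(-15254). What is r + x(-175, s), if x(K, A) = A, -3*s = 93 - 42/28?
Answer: -219361/2 ≈ -1.0968e+5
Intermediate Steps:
r = -109650 (r = -5*(6676 - 1*(-15254)) = -5*(6676 + 15254) = -5*21930 = -109650)
s = -61/2 (s = -(93 - 42/28)/3 = -(93 - 42*1/28)/3 = -(93 - 3/2)/3 = -⅓*183/2 = -61/2 ≈ -30.500)
r + x(-175, s) = -109650 - 61/2 = -219361/2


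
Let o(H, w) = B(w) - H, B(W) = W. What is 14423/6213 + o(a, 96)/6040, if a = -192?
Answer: 11113033/4690815 ≈ 2.3691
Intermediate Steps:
o(H, w) = w - H
14423/6213 + o(a, 96)/6040 = 14423/6213 + (96 - 1*(-192))/6040 = 14423*(1/6213) + (96 + 192)*(1/6040) = 14423/6213 + 288*(1/6040) = 14423/6213 + 36/755 = 11113033/4690815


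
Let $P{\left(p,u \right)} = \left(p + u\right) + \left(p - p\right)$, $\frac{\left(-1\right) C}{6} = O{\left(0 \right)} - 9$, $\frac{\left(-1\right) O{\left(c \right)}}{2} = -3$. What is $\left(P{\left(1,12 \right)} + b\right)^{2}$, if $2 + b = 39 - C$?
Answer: $1024$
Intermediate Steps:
$O{\left(c \right)} = 6$ ($O{\left(c \right)} = \left(-2\right) \left(-3\right) = 6$)
$C = 18$ ($C = - 6 \left(6 - 9\right) = \left(-6\right) \left(-3\right) = 18$)
$P{\left(p,u \right)} = p + u$ ($P{\left(p,u \right)} = \left(p + u\right) + 0 = p + u$)
$b = 19$ ($b = -2 + \left(39 - 18\right) = -2 + 21 = 19$)
$\left(P{\left(1,12 \right)} + b\right)^{2} = \left(\left(1 + 12\right) + 19\right)^{2} = \left(13 + 19\right)^{2} = 32^{2} = 1024$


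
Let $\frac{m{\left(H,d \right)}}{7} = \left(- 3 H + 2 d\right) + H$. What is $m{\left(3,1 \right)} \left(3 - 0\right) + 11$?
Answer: $-73$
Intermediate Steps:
$m{\left(H,d \right)} = - 14 H + 14 d$ ($m{\left(H,d \right)} = 7 \left(\left(- 3 H + 2 d\right) + H\right) = 7 \left(- 2 H + 2 d\right) = - 14 H + 14 d$)
$m{\left(3,1 \right)} \left(3 - 0\right) + 11 = \left(\left(-14\right) 3 + 14 \cdot 1\right) \left(3 - 0\right) + 11 = \left(-42 + 14\right) \left(3 + 0\right) + 11 = \left(-28\right) 3 + 11 = -84 + 11 = -73$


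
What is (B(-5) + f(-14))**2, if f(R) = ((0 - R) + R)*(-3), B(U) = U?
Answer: 25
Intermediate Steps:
f(R) = 0 (f(R) = (-R + R)*(-3) = 0*(-3) = 0)
(B(-5) + f(-14))**2 = (-5 + 0)**2 = (-5)**2 = 25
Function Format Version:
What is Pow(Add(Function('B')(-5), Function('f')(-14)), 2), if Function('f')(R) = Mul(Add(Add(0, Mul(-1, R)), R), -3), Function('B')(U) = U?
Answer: 25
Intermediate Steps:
Function('f')(R) = 0 (Function('f')(R) = Mul(Add(Mul(-1, R), R), -3) = Mul(0, -3) = 0)
Pow(Add(Function('B')(-5), Function('f')(-14)), 2) = Pow(Add(-5, 0), 2) = Pow(-5, 2) = 25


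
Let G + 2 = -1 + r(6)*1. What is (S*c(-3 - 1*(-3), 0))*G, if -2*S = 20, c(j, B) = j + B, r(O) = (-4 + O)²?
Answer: 0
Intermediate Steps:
c(j, B) = B + j
G = 1 (G = -2 + (-1 + (-4 + 6)²*1) = -2 + (-1 + 2²*1) = -2 + (-1 + 4*1) = -2 + (-1 + 4) = -2 + 3 = 1)
S = -10 (S = -½*20 = -10)
(S*c(-3 - 1*(-3), 0))*G = -10*(0 + (-3 - 1*(-3)))*1 = -10*(0 + (-3 + 3))*1 = -10*(0 + 0)*1 = -10*0*1 = 0*1 = 0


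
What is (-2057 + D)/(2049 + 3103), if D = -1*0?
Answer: -2057/5152 ≈ -0.39926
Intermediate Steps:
D = 0
(-2057 + D)/(2049 + 3103) = (-2057 + 0)/(2049 + 3103) = -2057/5152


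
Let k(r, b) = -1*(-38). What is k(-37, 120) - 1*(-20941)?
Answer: 20979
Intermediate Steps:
k(r, b) = 38
k(-37, 120) - 1*(-20941) = 38 - 1*(-20941) = 38 + 20941 = 20979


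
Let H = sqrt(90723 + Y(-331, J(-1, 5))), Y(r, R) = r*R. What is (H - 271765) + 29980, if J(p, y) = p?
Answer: -241785 + sqrt(91054) ≈ -2.4148e+5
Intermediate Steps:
Y(r, R) = R*r
H = sqrt(91054) (H = sqrt(90723 - 1*(-331)) = sqrt(90723 + 331) = sqrt(91054) ≈ 301.75)
(H - 271765) + 29980 = (sqrt(91054) - 271765) + 29980 = (-271765 + sqrt(91054)) + 29980 = -241785 + sqrt(91054)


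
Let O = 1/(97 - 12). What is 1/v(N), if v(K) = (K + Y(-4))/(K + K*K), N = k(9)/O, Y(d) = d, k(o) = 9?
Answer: 585990/761 ≈ 770.03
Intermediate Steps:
O = 1/85 ≈ 0.011765
N = 765 (N = 9/(1/85) = 9*85 = 765)
v(K) = (-4 + K)/(K + K**2) (v(K) = (K - 4)/(K + K*K) = (-4 + K)/(K + K**2))
1/v(N) = 1/((-4 + 765)/(765*(1 + 765))) = 1/((1/765)*761/766) = 1/((1/765)*(1/766)*761) = 1/(761/585990) = 585990/761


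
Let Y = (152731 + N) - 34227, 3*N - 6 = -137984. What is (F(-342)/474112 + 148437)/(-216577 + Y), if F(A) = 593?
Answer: -211127290611/204909784064 ≈ -1.0303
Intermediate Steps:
N = -137978/3 (N = 2 + (⅓)*(-137984) = 2 - 137984/3 = -137978/3 ≈ -45993.)
Y = 217534/3 (Y = (152731 - 137978/3) - 34227 = 320215/3 - 34227 = 217534/3 ≈ 72511.)
(F(-342)/474112 + 148437)/(-216577 + Y) = (593/474112 + 148437)/(-216577 + 217534/3) = (593*(1/474112) + 148437)/(-432197/3) = (593/474112 + 148437)*(-3/432197) = (70375763537/474112)*(-3/432197) = -211127290611/204909784064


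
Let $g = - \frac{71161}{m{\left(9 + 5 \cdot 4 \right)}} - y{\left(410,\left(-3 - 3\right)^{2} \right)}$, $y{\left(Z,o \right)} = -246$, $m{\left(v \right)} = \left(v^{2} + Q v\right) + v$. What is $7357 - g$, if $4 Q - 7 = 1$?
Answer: $\frac{6670169}{928} \approx 7187.7$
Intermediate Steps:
$Q = 2$ ($Q = \frac{7}{4} + \frac{1}{4} \cdot 1 = \frac{7}{4} + \frac{1}{4} = 2$)
$m{\left(v \right)} = v^{2} + 3 v$ ($m{\left(v \right)} = \left(v^{2} + 2 v\right) + v = v^{2} + 3 v$)
$g = \frac{157127}{928}$ ($g = - \frac{71161}{\left(9 + 5 \cdot 4\right) \left(3 + \left(9 + 5 \cdot 4\right)\right)} - -246 = - \frac{71161}{\left(9 + 20\right) \left(3 + \left(9 + 20\right)\right)} + 246 = - \frac{71161}{29 \left(3 + 29\right)} + 246 = - \frac{71161}{29 \cdot 32} + 246 = - \frac{71161}{928} + 246 = \frac{157127}{928} \approx 169.32$)
$7357 - g = 7357 - \frac{157127}{928} = \frac{6670169}{928}$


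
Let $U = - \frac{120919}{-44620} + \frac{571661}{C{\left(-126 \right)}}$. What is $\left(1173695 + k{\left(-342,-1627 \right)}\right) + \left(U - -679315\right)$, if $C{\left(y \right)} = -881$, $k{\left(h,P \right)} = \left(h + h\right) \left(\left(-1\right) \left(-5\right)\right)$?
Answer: $\frac{72682388825619}{39310220} \approx 1.8489 \cdot 10^{6}$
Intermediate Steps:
$k{\left(h,P \right)} = 10 h$ ($k{\left(h,P \right)} = 2 h 5 = 10 h$)
$U = - \frac{25400984181}{39310220}$ ($U = - \frac{120919}{-44620} + \frac{571661}{-881} = \left(-120919\right) \left(- \frac{1}{44620}\right) + 571661 \left(- \frac{1}{881}\right) = \frac{120919}{44620} - \frac{571661}{881} = - \frac{25400984181}{39310220} \approx -646.17$)
$\left(1173695 + k{\left(-342,-1627 \right)}\right) + \left(U - -679315\right) = \left(1173695 + 10 \left(-342\right)\right) - - \frac{26678621115119}{39310220} = \left(1173695 - 3420\right) + \left(- \frac{25400984181}{39310220} + 679315\right) = 1170275 + \frac{26678621115119}{39310220} = \frac{72682388825619}{39310220}$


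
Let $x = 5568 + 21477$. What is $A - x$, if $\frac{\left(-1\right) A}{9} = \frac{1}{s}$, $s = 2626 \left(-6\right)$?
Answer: $- \frac{142040337}{5252} \approx -27045.0$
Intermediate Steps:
$x = 27045$
$s = -15756$
$A = \frac{3}{5252}$ ($A = - \frac{9}{-15756} = \left(-9\right) \left(- \frac{1}{15756}\right) = \frac{3}{5252} \approx 0.00057121$)
$A - x = \frac{3}{5252} - 27045 = - \frac{142040337}{5252}$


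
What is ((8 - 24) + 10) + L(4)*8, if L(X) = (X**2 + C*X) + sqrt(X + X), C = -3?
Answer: 26 + 16*sqrt(2) ≈ 48.627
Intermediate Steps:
L(X) = X**2 - 3*X + sqrt(2)*sqrt(X) (L(X) = (X**2 - 3*X) + sqrt(X + X) = (X**2 - 3*X) + sqrt(2*X) = (X**2 - 3*X) + sqrt(2)*sqrt(X) = X**2 - 3*X + sqrt(2)*sqrt(X))
((8 - 24) + 10) + L(4)*8 = ((8 - 24) + 10) + (4**2 - 3*4 + sqrt(2)*sqrt(4))*8 = (-16 + 10) + (16 - 12 + sqrt(2)*2)*8 = -6 + (16 - 12 + 2*sqrt(2))*8 = -6 + (4 + 2*sqrt(2))*8 = -6 + (32 + 16*sqrt(2)) = 26 + 16*sqrt(2)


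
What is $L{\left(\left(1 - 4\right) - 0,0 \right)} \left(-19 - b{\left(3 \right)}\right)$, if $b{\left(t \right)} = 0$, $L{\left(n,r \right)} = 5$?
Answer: $-95$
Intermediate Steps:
$L{\left(\left(1 - 4\right) - 0,0 \right)} \left(-19 - b{\left(3 \right)}\right) = 5 \left(-19 - 0\right) = 5 \left(-19 + 0\right) = 5 \left(-19\right) = -95$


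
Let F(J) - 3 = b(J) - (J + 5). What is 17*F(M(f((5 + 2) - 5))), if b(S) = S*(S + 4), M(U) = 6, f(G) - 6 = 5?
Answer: 884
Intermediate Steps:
f(G) = 11 (f(G) = 6 + 5 = 11)
b(S) = S*(4 + S)
F(J) = -2 - J + J*(4 + J) (F(J) = 3 + (J*(4 + J) - (J + 5)) = 3 + (J*(4 + J) - (5 + J)) = 3 + (J*(4 + J) + (-5 - J)) = 3 + (-5 - J + J*(4 + J)) = -2 - J + J*(4 + J))
17*F(M(f((5 + 2) - 5))) = 17*(-2 - 1*6 + 6*(4 + 6)) = 17*(-2 - 6 + 6*10) = 17*(-2 - 6 + 60) = 17*52 = 884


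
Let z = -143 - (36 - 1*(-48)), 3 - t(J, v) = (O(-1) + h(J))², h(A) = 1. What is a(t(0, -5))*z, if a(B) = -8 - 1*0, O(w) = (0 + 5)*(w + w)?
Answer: 1816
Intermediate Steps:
O(w) = 10*w (O(w) = 5*(2*w) = 10*w)
t(J, v) = -78 (t(J, v) = 3 - (10*(-1) + 1)² = 3 - (-10 + 1)² = 3 - 1*(-9)² = 3 - 1*81 = 3 - 81 = -78)
z = -227 (z = -143 - (36 + 48) = -143 - 1*84 = -143 - 84 = -227)
a(B) = -8 (a(B) = -8 + 0 = -8)
a(t(0, -5))*z = -8*(-227) = 1816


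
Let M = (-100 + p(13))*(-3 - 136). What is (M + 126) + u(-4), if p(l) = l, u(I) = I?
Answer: 12215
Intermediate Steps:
M = 12093 (M = (-100 + 13)*(-3 - 136) = -87*(-139) = 12093)
(M + 126) + u(-4) = (12093 + 126) - 4 = 12219 - 4 = 12215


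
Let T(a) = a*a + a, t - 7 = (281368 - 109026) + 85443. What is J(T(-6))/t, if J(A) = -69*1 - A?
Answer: -99/257792 ≈ -0.00038403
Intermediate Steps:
t = 257792 (t = 7 + ((281368 - 109026) + 85443) = 7 + (172342 + 85443) = 7 + 257785 = 257792)
T(a) = a + a² (T(a) = a² + a = a + a²)
J(A) = -69 - A
J(T(-6))/t = (-69 - (-6)*(1 - 6))/257792 = (-69 - (-6)*(-5))*(1/257792) = (-69 - 1*30)*(1/257792) = (-69 - 30)*(1/257792) = -99*1/257792 = -99/257792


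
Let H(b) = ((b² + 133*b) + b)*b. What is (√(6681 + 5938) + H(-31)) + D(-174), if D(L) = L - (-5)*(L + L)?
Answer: 97069 + √12619 ≈ 97181.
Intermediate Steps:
H(b) = b*(b² + 134*b) (H(b) = (b² + 134*b)*b = b*(b² + 134*b))
D(L) = 11*L (D(L) = L - (-5)*2*L = L - (-10)*L = L + 10*L = 11*L)
(√(6681 + 5938) + H(-31)) + D(-174) = (√(6681 + 5938) + (-31)²*(134 - 31)) + 11*(-174) = (√12619 + 961*103) - 1914 = (√12619 + 98983) - 1914 = (98983 + √12619) - 1914 = 97069 + √12619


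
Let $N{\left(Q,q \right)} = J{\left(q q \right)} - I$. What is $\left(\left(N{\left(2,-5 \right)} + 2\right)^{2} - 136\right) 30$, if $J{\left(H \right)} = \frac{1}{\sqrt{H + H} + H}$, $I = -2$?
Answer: $- \frac{9494238}{2645} - \frac{1116 \sqrt{2}}{529} \approx -3592.5$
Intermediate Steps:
$J{\left(H \right)} = \frac{1}{H + \sqrt{2} \sqrt{H}}$ ($J{\left(H \right)} = \frac{1}{\sqrt{2 H} + H} = \frac{1}{\sqrt{2} \sqrt{H} + H} = \frac{1}{H + \sqrt{2} \sqrt{H}}$)
$N{\left(Q,q \right)} = 2 + \frac{1}{q^{2} + \sqrt{2} \sqrt{q^{2}}}$ ($N{\left(Q,q \right)} = \frac{1}{q q + \sqrt{2} \sqrt{q q}} - -2 = \frac{1}{q^{2} + \sqrt{2} \sqrt{q^{2}}} + 2 = 2 + \frac{1}{q^{2} + \sqrt{2} \sqrt{q^{2}}}$)
$\left(\left(N{\left(2,-5 \right)} + 2\right)^{2} - 136\right) 30 = \left(\left(\left(2 + \frac{1}{\left(-5\right)^{2} + \sqrt{2} \sqrt{\left(-5\right)^{2}}}\right) + 2\right)^{2} - 136\right) 30 = \left(\left(\left(2 + \frac{1}{25 + \sqrt{2} \sqrt{25}}\right) + 2\right)^{2} - 136\right) 30 = \left(\left(\left(2 + \frac{1}{25 + \sqrt{2} \cdot 5}\right) + 2\right)^{2} - 136\right) 30 = \left(\left(\left(2 + \frac{1}{25 + 5 \sqrt{2}}\right) + 2\right)^{2} - 136\right) 30 = \left(\left(4 + \frac{1}{25 + 5 \sqrt{2}}\right)^{2} - 136\right) 30 = \left(-136 + \left(4 + \frac{1}{25 + 5 \sqrt{2}}\right)^{2}\right) 30 = -4080 + 30 \left(4 + \frac{1}{25 + 5 \sqrt{2}}\right)^{2}$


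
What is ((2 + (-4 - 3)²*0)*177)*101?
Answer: 35754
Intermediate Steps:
((2 + (-4 - 3)²*0)*177)*101 = ((2 + (-7)²*0)*177)*101 = ((2 + 49*0)*177)*101 = ((2 + 0)*177)*101 = (2*177)*101 = 354*101 = 35754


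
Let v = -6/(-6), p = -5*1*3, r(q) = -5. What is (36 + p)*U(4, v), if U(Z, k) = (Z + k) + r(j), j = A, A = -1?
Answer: 0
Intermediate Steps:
j = -1
p = -15 (p = -5*3 = -15)
v = 1 (v = -6*(-⅙) = 1)
U(Z, k) = -5 + Z + k (U(Z, k) = (Z + k) - 5 = -5 + Z + k)
(36 + p)*U(4, v) = (36 - 15)*(-5 + 4 + 1) = 21*0 = 0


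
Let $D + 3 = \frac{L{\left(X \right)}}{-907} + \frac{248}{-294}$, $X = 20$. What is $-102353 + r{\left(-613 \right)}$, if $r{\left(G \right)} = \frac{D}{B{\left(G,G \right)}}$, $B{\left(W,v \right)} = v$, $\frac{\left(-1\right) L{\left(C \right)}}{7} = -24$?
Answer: $- \frac{8365379445830}{81730677} \approx -1.0235 \cdot 10^{5}$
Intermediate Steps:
$L{\left(C \right)} = 168$ ($L{\left(C \right)} = \left(-7\right) \left(-24\right) = 168$)
$D = - \frac{537151}{133329}$ ($D = -3 + \left(\frac{168}{-907} + \frac{248}{-294}\right) = -3 + \left(168 \left(- \frac{1}{907}\right) + 248 \left(- \frac{1}{294}\right)\right) = -3 - \frac{137164}{133329} = - \frac{537151}{133329} \approx -4.0288$)
$r{\left(G \right)} = - \frac{537151}{133329 G}$
$-102353 + r{\left(-613 \right)} = -102353 - \frac{537151}{133329 \left(-613\right)} = -102353 - - \frac{537151}{81730677} = -102353 + \frac{537151}{81730677} = - \frac{8365379445830}{81730677}$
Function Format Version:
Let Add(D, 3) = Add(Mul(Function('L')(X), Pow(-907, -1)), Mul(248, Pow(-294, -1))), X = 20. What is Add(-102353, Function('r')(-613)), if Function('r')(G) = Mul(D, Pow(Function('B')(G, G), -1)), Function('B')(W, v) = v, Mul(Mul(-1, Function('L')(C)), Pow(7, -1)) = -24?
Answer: Rational(-8365379445830, 81730677) ≈ -1.0235e+5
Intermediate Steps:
Function('L')(C) = 168 (Function('L')(C) = Mul(-7, -24) = 168)
D = Rational(-537151, 133329) (D = Add(-3, Add(Mul(168, Pow(-907, -1)), Mul(248, Pow(-294, -1)))) = Add(-3, Add(Mul(168, Rational(-1, 907)), Mul(248, Rational(-1, 294)))) = Add(-3, Add(Rational(-168, 907), Rational(-124, 147))) = Add(-3, Rational(-137164, 133329)) = Rational(-537151, 133329) ≈ -4.0288)
Function('r')(G) = Mul(Rational(-537151, 133329), Pow(G, -1))
Add(-102353, Function('r')(-613)) = Add(-102353, Mul(Rational(-537151, 133329), Pow(-613, -1))) = Add(-102353, Mul(Rational(-537151, 133329), Rational(-1, 613))) = Add(-102353, Rational(537151, 81730677)) = Rational(-8365379445830, 81730677)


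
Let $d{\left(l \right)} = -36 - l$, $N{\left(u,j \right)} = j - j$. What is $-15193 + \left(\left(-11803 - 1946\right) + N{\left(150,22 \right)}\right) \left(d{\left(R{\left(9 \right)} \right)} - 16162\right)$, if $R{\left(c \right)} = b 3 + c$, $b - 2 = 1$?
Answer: $222938591$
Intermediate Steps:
$b = 3$ ($b = 2 + 1 = 3$)
$N{\left(u,j \right)} = 0$
$R{\left(c \right)} = 9 + c$ ($R{\left(c \right)} = 3 \cdot 3 + c = 9 + c$)
$-15193 + \left(\left(-11803 - 1946\right) + N{\left(150,22 \right)}\right) \left(d{\left(R{\left(9 \right)} \right)} - 16162\right) = -15193 + \left(\left(-11803 - 1946\right) + 0\right) \left(\left(-36 - \left(9 + 9\right)\right) - 16162\right) = -15193 + \left(-13749 + 0\right) \left(\left(-36 - 18\right) - 16162\right) = -15193 - 13749 \left(\left(-36 - 18\right) - 16162\right) = -15193 - 13749 \left(-54 - 16162\right) = -15193 - -222953784 = -15193 + 222953784 = 222938591$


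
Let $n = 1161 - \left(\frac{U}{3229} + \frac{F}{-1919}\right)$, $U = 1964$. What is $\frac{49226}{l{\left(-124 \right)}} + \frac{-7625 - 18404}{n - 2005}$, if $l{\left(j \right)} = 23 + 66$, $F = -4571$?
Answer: $\frac{272709036615125}{467101665391} \approx 583.83$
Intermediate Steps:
$l{\left(j \right)} = 89$
$n = \frac{7175550936}{6196451}$ ($n = 1161 - \left(\frac{1964}{3229} - \frac{4571}{-1919}\right) = 1161 - \left(1964 \cdot \frac{1}{3229} - - \frac{4571}{1919}\right) = 1161 - \left(\frac{1964}{3229} + \frac{4571}{1919}\right) = 1161 - \frac{18528675}{6196451} = \frac{7175550936}{6196451} \approx 1158.0$)
$\frac{49226}{l{\left(-124 \right)}} + \frac{-7625 - 18404}{n - 2005} = \frac{49226}{89} + \frac{-7625 - 18404}{\frac{7175550936}{6196451} - 2005} = 49226 \cdot \frac{1}{89} + \frac{-7625 - 18404}{- \frac{5248333319}{6196451}} = \frac{49226}{89} - - \frac{161287423079}{5248333319} = \frac{49226}{89} + \frac{161287423079}{5248333319} = \frac{272709036615125}{467101665391}$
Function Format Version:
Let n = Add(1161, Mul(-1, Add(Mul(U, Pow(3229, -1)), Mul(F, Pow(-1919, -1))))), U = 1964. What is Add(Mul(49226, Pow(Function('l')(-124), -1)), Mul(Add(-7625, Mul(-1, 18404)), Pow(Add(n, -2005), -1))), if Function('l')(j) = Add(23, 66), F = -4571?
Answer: Rational(272709036615125, 467101665391) ≈ 583.83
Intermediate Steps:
Function('l')(j) = 89
n = Rational(7175550936, 6196451) (n = Add(1161, Mul(-1, Add(Mul(1964, Pow(3229, -1)), Mul(-4571, Pow(-1919, -1))))) = Add(1161, Mul(-1, Add(Mul(1964, Rational(1, 3229)), Mul(-4571, Rational(-1, 1919))))) = Add(1161, Mul(-1, Add(Rational(1964, 3229), Rational(4571, 1919)))) = Add(1161, Mul(-1, Rational(18528675, 6196451))) = Add(1161, Rational(-18528675, 6196451)) = Rational(7175550936, 6196451) ≈ 1158.0)
Add(Mul(49226, Pow(Function('l')(-124), -1)), Mul(Add(-7625, Mul(-1, 18404)), Pow(Add(n, -2005), -1))) = Add(Mul(49226, Pow(89, -1)), Mul(Add(-7625, Mul(-1, 18404)), Pow(Add(Rational(7175550936, 6196451), -2005), -1))) = Add(Mul(49226, Rational(1, 89)), Mul(Add(-7625, -18404), Pow(Rational(-5248333319, 6196451), -1))) = Add(Rational(49226, 89), Mul(-26029, Rational(-6196451, 5248333319))) = Add(Rational(49226, 89), Rational(161287423079, 5248333319)) = Rational(272709036615125, 467101665391)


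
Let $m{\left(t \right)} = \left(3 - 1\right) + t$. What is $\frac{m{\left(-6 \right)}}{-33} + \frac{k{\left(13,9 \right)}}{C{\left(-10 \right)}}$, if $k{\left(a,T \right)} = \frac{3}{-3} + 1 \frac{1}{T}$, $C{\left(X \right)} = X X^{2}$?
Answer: $\frac{1511}{12375} \approx 0.1221$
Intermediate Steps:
$C{\left(X \right)} = X^{3}$
$k{\left(a,T \right)} = -1 + \frac{1}{T}$ ($k{\left(a,T \right)} = 3 \left(- \frac{1}{3}\right) + \frac{1}{T} = -1 + \frac{1}{T}$)
$m{\left(t \right)} = 2 + t$
$\frac{m{\left(-6 \right)}}{-33} + \frac{k{\left(13,9 \right)}}{C{\left(-10 \right)}} = \frac{2 - 6}{-33} + \frac{\frac{1}{9} \left(1 - 9\right)}{\left(-10\right)^{3}} = \left(- \frac{1}{33}\right) \left(-4\right) + \frac{\frac{1}{9} \left(1 - 9\right)}{-1000} = \frac{4}{33} + \frac{1}{9} \left(-8\right) \left(- \frac{1}{1000}\right) = \frac{4}{33} - - \frac{1}{1125} = \frac{4}{33} + \frac{1}{1125} = \frac{1511}{12375}$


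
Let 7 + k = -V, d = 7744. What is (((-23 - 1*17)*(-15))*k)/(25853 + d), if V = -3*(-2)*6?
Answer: -8600/11199 ≈ -0.76793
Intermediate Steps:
V = 36 (V = 6*6 = 36)
k = -43 (k = -7 - 1*36 = -7 - 36 = -43)
(((-23 - 1*17)*(-15))*k)/(25853 + d) = (((-23 - 1*17)*(-15))*(-43))/(25853 + 7744) = (((-23 - 17)*(-15))*(-43))/33597 = (-40*(-15)*(-43))*(1/33597) = (600*(-43))*(1/33597) = -25800*1/33597 = -8600/11199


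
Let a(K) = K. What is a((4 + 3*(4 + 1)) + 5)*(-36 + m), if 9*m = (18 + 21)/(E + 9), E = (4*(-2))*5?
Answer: -26888/31 ≈ -867.35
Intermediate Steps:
E = -40 (E = -8*5 = -40)
m = -13/93 (m = ((18 + 21)/(-40 + 9))/9 = (39/(-31))/9 = (39*(-1/31))/9 = (1/9)*(-39/31) = -13/93 ≈ -0.13978)
a((4 + 3*(4 + 1)) + 5)*(-36 + m) = ((4 + 3*(4 + 1)) + 5)*(-36 - 13/93) = ((4 + 3*5) + 5)*(-3361/93) = ((4 + 15) + 5)*(-3361/93) = (19 + 5)*(-3361/93) = 24*(-3361/93) = -26888/31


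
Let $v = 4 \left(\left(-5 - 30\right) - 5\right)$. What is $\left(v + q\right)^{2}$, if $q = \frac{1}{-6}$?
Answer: $\frac{923521}{36} \approx 25653.0$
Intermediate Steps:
$v = -160$ ($v = 4 \left(\left(-5 - 30\right) - 5\right) = 4 \left(-35 - 5\right) = 4 \left(-40\right) = -160$)
$q = - \frac{1}{6} \approx -0.16667$
$\left(v + q\right)^{2} = \left(-160 - \frac{1}{6}\right)^{2} = \left(- \frac{961}{6}\right)^{2} = \frac{923521}{36}$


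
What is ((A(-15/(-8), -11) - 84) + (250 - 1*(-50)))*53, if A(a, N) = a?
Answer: 92379/8 ≈ 11547.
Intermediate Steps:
((A(-15/(-8), -11) - 84) + (250 - 1*(-50)))*53 = ((-15/(-8) - 84) + (250 - 1*(-50)))*53 = ((-15*(-1/8) - 84) + (250 + 50))*53 = ((15/8 - 84) + 300)*53 = (-657/8 + 300)*53 = (1743/8)*53 = 92379/8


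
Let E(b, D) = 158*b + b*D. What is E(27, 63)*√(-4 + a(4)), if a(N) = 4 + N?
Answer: 11934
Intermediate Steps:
E(b, D) = 158*b + D*b
E(27, 63)*√(-4 + a(4)) = (27*(158 + 63))*√(-4 + (4 + 4)) = (27*221)*√(-4 + 8) = 5967*√4 = 5967*2 = 11934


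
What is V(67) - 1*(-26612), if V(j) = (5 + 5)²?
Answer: 26712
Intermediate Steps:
V(j) = 100 (V(j) = 10² = 100)
V(67) - 1*(-26612) = 100 - 1*(-26612) = 100 + 26612 = 26712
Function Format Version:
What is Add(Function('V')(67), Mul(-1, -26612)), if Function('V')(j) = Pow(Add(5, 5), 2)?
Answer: 26712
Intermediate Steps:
Function('V')(j) = 100 (Function('V')(j) = Pow(10, 2) = 100)
Add(Function('V')(67), Mul(-1, -26612)) = Add(100, Mul(-1, -26612)) = Add(100, 26612) = 26712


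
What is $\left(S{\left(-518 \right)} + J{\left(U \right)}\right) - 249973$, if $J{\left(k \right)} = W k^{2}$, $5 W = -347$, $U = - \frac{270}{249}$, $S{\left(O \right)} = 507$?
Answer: $- \frac{1719133414}{6889} \approx -2.4955 \cdot 10^{5}$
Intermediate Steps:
$U = - \frac{90}{83}$ ($U = \left(-270\right) \frac{1}{249} = - \frac{90}{83} \approx -1.0843$)
$W = - \frac{347}{5}$ ($W = \frac{1}{5} \left(-347\right) = - \frac{347}{5} \approx -69.4$)
$J{\left(k \right)} = - \frac{347 k^{2}}{5}$
$\left(S{\left(-518 \right)} + J{\left(U \right)}\right) - 249973 = \left(507 - \frac{347 \left(- \frac{90}{83}\right)^{2}}{5}\right) - 249973 = \left(507 - \frac{562140}{6889}\right) - 249973 = \frac{2930583}{6889} - 249973 = - \frac{1719133414}{6889}$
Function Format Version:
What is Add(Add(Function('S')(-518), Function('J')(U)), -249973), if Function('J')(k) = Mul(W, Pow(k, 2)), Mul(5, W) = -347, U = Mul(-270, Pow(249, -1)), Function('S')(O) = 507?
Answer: Rational(-1719133414, 6889) ≈ -2.4955e+5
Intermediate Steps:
U = Rational(-90, 83) (U = Mul(-270, Rational(1, 249)) = Rational(-90, 83) ≈ -1.0843)
W = Rational(-347, 5) (W = Mul(Rational(1, 5), -347) = Rational(-347, 5) ≈ -69.400)
Function('J')(k) = Mul(Rational(-347, 5), Pow(k, 2))
Add(Add(Function('S')(-518), Function('J')(U)), -249973) = Add(Add(507, Mul(Rational(-347, 5), Pow(Rational(-90, 83), 2))), -249973) = Add(Add(507, Mul(Rational(-347, 5), Rational(8100, 6889))), -249973) = Add(Add(507, Rational(-562140, 6889)), -249973) = Add(Rational(2930583, 6889), -249973) = Rational(-1719133414, 6889)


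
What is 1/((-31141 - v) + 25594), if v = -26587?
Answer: 1/21040 ≈ 4.7529e-5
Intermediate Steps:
1/((-31141 - v) + 25594) = 1/((-31141 - 1*(-26587)) + 25594) = 1/((-31141 + 26587) + 25594) = 1/(-4554 + 25594) = 1/21040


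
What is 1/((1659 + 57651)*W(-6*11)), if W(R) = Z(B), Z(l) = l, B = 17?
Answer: 1/1008270 ≈ 9.9180e-7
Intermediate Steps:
W(R) = 17
1/((1659 + 57651)*W(-6*11)) = 1/((1659 + 57651)*17) = (1/17)/59310 = (1/59310)*(1/17) = 1/1008270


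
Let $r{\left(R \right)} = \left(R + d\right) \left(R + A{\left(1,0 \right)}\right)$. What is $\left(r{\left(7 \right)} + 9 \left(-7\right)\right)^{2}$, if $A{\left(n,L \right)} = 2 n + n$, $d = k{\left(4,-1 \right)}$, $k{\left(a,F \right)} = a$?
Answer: $2209$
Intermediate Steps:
$d = 4$
$A{\left(n,L \right)} = 3 n$
$r{\left(R \right)} = \left(3 + R\right) \left(4 + R\right)$ ($r{\left(R \right)} = \left(R + 4\right) \left(R + 3 \cdot 1\right) = \left(4 + R\right) \left(R + 3\right) = \left(4 + R\right) \left(3 + R\right) = \left(3 + R\right) \left(4 + R\right)$)
$\left(r{\left(7 \right)} + 9 \left(-7\right)\right)^{2} = \left(\left(12 + 7^{2} + 7 \cdot 7\right) + 9 \left(-7\right)\right)^{2} = \left(\left(12 + 49 + 49\right) - 63\right)^{2} = \left(110 - 63\right)^{2} = 47^{2} = 2209$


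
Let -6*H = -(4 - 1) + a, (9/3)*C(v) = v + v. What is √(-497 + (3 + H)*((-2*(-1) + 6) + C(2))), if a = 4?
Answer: 11*I*√35/3 ≈ 21.692*I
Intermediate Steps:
C(v) = 2*v/3 (C(v) = (v + v)/3 = (2*v)/3 = 2*v/3)
H = -⅙ (H = -(-(4 - 1) + 4)/6 = -(-1*3 + 4)/6 = -(-3 + 4)/6 = -⅙*1 = -⅙ ≈ -0.16667)
√(-497 + (3 + H)*((-2*(-1) + 6) + C(2))) = √(-497 + (3 - ⅙)*((-2*(-1) + 6) + (⅔)*2)) = √(-497 + 17*((2 + 6) + 4/3)/6) = √(-497 + 17*(8 + 4/3)/6) = √(-497 + (17/6)*(28/3)) = √(-497 + 238/9) = √(-4235/9) = 11*I*√35/3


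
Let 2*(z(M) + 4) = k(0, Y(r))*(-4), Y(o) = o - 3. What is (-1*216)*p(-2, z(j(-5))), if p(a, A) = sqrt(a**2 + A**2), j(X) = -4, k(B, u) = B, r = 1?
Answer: -432*sqrt(5) ≈ -965.98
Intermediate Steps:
Y(o) = -3 + o
z(M) = -4 (z(M) = -4 + (0*(-4))/2 = -4 + (1/2)*0 = -4 + 0 = -4)
p(a, A) = sqrt(A**2 + a**2)
(-1*216)*p(-2, z(j(-5))) = (-1*216)*sqrt((-4)**2 + (-2)**2) = -216*sqrt(16 + 4) = -432*sqrt(5)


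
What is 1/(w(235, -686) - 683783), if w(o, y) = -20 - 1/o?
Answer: -235/160693706 ≈ -1.4624e-6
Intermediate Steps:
1/(w(235, -686) - 683783) = 1/((-20 - 1/235) - 683783) = 1/(-4701/235 - 683783) = 1/(-160693706/235) = -235/160693706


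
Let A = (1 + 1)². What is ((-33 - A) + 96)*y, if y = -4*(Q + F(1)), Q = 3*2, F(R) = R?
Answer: -1652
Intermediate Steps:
Q = 6
A = 4 (A = 2² = 4)
y = -28 (y = -4*(6 + 1) = -4*7 = -28)
((-33 - A) + 96)*y = ((-33 - 1*4) + 96)*(-28) = ((-33 - 4) + 96)*(-28) = (-37 + 96)*(-28) = 59*(-28) = -1652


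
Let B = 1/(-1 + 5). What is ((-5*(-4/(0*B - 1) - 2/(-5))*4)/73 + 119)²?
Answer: 73942801/5329 ≈ 13876.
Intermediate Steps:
B = ¼ (B = 1/4 = ¼ ≈ 0.25000)
((-5*(-4/(0*B - 1) - 2/(-5))*4)/73 + 119)² = ((-5*(-4/(0*(¼) - 1) - 2/(-5))*4)/73 + 119)² = ((-5*(-4/(0 - 1) - 2*(-⅕))*4)*(1/73) + 119)² = ((-5*(-4/(-1) + ⅖)*4)*(1/73) + 119)² = ((-5*(-4*(-1) + ⅖)*4)*(1/73) + 119)² = ((-5*(4 + ⅖)*4)*(1/73) + 119)² = ((-5*22/5*4)*(1/73) + 119)² = (-22*4*(1/73) + 119)² = (-88*1/73 + 119)² = (-88/73 + 119)² = (8599/73)² = 73942801/5329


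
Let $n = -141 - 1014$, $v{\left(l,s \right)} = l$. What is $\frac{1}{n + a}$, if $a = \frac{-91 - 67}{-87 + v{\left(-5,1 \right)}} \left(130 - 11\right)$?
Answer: $- \frac{46}{43729} \approx -0.0010519$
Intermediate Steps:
$n = -1155$ ($n = -141 - 1014 = -1155$)
$a = \frac{9401}{46}$ ($a = \frac{-91 - 67}{-87 - 5} \left(130 - 11\right) = - \frac{158}{-92} \left(130 - 11\right) = \left(-158\right) \left(- \frac{1}{92}\right) 119 = \frac{79}{46} \cdot 119 = \frac{9401}{46} \approx 204.37$)
$\frac{1}{n + a} = \frac{1}{-1155 + \frac{9401}{46}} = \frac{1}{- \frac{43729}{46}} = - \frac{46}{43729}$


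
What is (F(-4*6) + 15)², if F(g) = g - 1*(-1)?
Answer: 64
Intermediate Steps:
F(g) = 1 + g (F(g) = g + 1 = 1 + g)
(F(-4*6) + 15)² = ((1 - 4*6) + 15)² = ((1 - 24) + 15)² = (-23 + 15)² = (-8)² = 64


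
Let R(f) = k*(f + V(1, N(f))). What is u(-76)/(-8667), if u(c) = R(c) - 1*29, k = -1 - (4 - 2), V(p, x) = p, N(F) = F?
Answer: -196/8667 ≈ -0.022615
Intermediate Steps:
k = -3 (k = -1 - 1*2 = -1 - 2 = -3)
R(f) = -3 - 3*f (R(f) = -3*(f + 1) = -3*(1 + f) = -3 - 3*f)
u(c) = -32 - 3*c (u(c) = (-3 - 3*c) - 1*29 = (-3 - 3*c) - 29 = -32 - 3*c)
u(-76)/(-8667) = (-32 - 3*(-76))/(-8667) = (-32 + 228)*(-1/8667) = 196*(-1/8667) = -196/8667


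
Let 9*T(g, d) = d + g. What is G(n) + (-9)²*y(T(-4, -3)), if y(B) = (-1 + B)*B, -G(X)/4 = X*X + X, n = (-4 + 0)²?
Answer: -976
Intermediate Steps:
n = 16 (n = (-4)² = 16)
T(g, d) = d/9 + g/9 (T(g, d) = (d + g)/9 = d/9 + g/9)
G(X) = -4*X - 4*X² (G(X) = -4*(X*X + X) = -4*(X² + X) = -4*(X + X²) = -4*X - 4*X²)
y(B) = B*(-1 + B)
G(n) + (-9)²*y(T(-4, -3)) = -4*16*(1 + 16) + (-9)²*(((⅑)*(-3) + (⅑)*(-4))*(-1 + ((⅑)*(-3) + (⅑)*(-4)))) = -4*16*17 + 81*((-⅓ - 4/9)*(-1 + (-⅓ - 4/9))) = -1088 + 81*(-7*(-1 - 7/9)/9) = -1088 + 81*(-7/9*(-16/9)) = -1088 + 81*(112/81) = -1088 + 112 = -976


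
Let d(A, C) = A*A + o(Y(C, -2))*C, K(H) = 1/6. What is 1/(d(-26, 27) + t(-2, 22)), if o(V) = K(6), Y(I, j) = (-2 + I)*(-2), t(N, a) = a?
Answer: 2/1405 ≈ 0.0014235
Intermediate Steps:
K(H) = ⅙
Y(I, j) = 4 - 2*I
o(V) = ⅙
d(A, C) = A² + C/6 (d(A, C) = A*A + C/6 = A² + C/6)
1/(d(-26, 27) + t(-2, 22)) = 1/(((-26)² + (⅙)*27) + 22) = 1/((676 + 9/2) + 22) = 1/(1361/2 + 22) = 1/(1405/2) = 2/1405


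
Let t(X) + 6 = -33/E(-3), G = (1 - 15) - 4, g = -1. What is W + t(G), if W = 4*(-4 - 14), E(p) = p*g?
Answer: -89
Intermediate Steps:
E(p) = -p (E(p) = p*(-1) = -p)
G = -18 (G = -14 - 4 = -18)
t(X) = -17 (t(X) = -6 - 33/((-1*(-3))) = -6 - 33/3 = -6 - 33*1/3 = -6 - 11 = -17)
W = -72 (W = 4*(-18) = -72)
W + t(G) = -72 - 17 = -89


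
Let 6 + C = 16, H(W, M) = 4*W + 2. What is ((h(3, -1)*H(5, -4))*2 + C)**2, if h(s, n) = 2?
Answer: 9604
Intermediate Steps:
H(W, M) = 2 + 4*W
C = 10 (C = -6 + 16 = 10)
((h(3, -1)*H(5, -4))*2 + C)**2 = ((2*(2 + 4*5))*2 + 10)**2 = ((2*(2 + 20))*2 + 10)**2 = ((2*22)*2 + 10)**2 = (44*2 + 10)**2 = (88 + 10)**2 = 98**2 = 9604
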